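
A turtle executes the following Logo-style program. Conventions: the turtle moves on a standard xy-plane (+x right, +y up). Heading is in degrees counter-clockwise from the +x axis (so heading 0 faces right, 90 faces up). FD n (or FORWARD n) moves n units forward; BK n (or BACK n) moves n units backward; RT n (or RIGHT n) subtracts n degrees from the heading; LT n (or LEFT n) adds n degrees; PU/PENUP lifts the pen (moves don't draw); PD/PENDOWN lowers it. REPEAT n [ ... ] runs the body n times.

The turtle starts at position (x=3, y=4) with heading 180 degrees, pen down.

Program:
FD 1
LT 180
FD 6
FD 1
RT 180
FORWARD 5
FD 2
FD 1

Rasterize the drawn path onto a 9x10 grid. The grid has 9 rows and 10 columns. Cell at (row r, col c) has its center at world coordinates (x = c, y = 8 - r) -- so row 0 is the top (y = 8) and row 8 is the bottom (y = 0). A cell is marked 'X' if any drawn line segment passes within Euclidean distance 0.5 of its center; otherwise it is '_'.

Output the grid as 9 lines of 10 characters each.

Answer: __________
__________
__________
__________
_XXXXXXXXX
__________
__________
__________
__________

Derivation:
Segment 0: (3,4) -> (2,4)
Segment 1: (2,4) -> (8,4)
Segment 2: (8,4) -> (9,4)
Segment 3: (9,4) -> (4,4)
Segment 4: (4,4) -> (2,4)
Segment 5: (2,4) -> (1,4)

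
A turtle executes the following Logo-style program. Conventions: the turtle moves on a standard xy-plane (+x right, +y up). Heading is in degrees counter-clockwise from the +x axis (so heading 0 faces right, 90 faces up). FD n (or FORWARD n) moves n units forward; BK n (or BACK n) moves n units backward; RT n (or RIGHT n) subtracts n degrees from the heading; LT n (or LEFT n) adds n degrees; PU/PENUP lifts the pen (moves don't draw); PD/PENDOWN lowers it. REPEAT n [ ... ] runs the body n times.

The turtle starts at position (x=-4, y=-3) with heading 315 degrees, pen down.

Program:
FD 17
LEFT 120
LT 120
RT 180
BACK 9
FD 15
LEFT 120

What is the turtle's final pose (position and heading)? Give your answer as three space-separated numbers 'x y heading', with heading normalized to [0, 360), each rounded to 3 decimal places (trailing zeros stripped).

Executing turtle program step by step:
Start: pos=(-4,-3), heading=315, pen down
FD 17: (-4,-3) -> (8.021,-15.021) [heading=315, draw]
LT 120: heading 315 -> 75
LT 120: heading 75 -> 195
RT 180: heading 195 -> 15
BK 9: (8.021,-15.021) -> (-0.673,-17.35) [heading=15, draw]
FD 15: (-0.673,-17.35) -> (13.816,-13.468) [heading=15, draw]
LT 120: heading 15 -> 135
Final: pos=(13.816,-13.468), heading=135, 3 segment(s) drawn

Answer: 13.816 -13.468 135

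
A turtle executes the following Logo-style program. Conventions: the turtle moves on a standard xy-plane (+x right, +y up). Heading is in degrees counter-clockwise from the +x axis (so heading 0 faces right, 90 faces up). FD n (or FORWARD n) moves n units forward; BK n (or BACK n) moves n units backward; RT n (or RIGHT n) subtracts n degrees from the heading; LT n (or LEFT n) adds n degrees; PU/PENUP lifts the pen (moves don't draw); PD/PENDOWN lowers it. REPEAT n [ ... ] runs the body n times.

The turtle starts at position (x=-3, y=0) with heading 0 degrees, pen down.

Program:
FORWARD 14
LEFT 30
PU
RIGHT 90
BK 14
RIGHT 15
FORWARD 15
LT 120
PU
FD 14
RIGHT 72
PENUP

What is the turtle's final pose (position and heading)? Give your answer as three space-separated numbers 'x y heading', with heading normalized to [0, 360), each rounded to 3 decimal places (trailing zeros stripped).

Answer: 17.782 7.535 333

Derivation:
Executing turtle program step by step:
Start: pos=(-3,0), heading=0, pen down
FD 14: (-3,0) -> (11,0) [heading=0, draw]
LT 30: heading 0 -> 30
PU: pen up
RT 90: heading 30 -> 300
BK 14: (11,0) -> (4,12.124) [heading=300, move]
RT 15: heading 300 -> 285
FD 15: (4,12.124) -> (7.882,-2.365) [heading=285, move]
LT 120: heading 285 -> 45
PU: pen up
FD 14: (7.882,-2.365) -> (17.782,7.535) [heading=45, move]
RT 72: heading 45 -> 333
PU: pen up
Final: pos=(17.782,7.535), heading=333, 1 segment(s) drawn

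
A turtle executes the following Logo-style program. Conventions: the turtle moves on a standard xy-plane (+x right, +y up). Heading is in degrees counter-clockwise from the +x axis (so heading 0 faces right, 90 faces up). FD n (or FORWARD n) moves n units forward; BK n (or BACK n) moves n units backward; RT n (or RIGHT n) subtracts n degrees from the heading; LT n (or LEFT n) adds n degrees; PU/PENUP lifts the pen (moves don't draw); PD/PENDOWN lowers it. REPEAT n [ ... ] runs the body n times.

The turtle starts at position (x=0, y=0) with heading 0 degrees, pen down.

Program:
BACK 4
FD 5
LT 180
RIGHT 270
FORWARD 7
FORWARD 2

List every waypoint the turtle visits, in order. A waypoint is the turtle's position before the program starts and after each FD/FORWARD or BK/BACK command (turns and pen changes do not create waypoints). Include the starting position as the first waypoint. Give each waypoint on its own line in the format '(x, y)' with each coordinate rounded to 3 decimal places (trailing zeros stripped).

Executing turtle program step by step:
Start: pos=(0,0), heading=0, pen down
BK 4: (0,0) -> (-4,0) [heading=0, draw]
FD 5: (-4,0) -> (1,0) [heading=0, draw]
LT 180: heading 0 -> 180
RT 270: heading 180 -> 270
FD 7: (1,0) -> (1,-7) [heading=270, draw]
FD 2: (1,-7) -> (1,-9) [heading=270, draw]
Final: pos=(1,-9), heading=270, 4 segment(s) drawn
Waypoints (5 total):
(0, 0)
(-4, 0)
(1, 0)
(1, -7)
(1, -9)

Answer: (0, 0)
(-4, 0)
(1, 0)
(1, -7)
(1, -9)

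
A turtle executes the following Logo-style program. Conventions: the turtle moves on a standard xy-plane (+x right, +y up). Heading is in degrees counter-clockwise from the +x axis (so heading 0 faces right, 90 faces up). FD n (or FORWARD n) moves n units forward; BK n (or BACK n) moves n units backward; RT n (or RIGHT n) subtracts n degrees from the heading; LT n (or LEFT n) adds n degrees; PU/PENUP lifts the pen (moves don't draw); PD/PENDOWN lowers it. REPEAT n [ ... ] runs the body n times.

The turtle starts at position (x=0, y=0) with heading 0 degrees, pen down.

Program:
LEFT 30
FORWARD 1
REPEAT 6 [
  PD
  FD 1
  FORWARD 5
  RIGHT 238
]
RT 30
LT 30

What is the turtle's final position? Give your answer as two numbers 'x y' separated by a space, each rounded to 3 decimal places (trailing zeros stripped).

Executing turtle program step by step:
Start: pos=(0,0), heading=0, pen down
LT 30: heading 0 -> 30
FD 1: (0,0) -> (0.866,0.5) [heading=30, draw]
REPEAT 6 [
  -- iteration 1/6 --
  PD: pen down
  FD 1: (0.866,0.5) -> (1.732,1) [heading=30, draw]
  FD 5: (1.732,1) -> (6.062,3.5) [heading=30, draw]
  RT 238: heading 30 -> 152
  -- iteration 2/6 --
  PD: pen down
  FD 1: (6.062,3.5) -> (5.179,3.969) [heading=152, draw]
  FD 5: (5.179,3.969) -> (0.764,6.317) [heading=152, draw]
  RT 238: heading 152 -> 274
  -- iteration 3/6 --
  PD: pen down
  FD 1: (0.764,6.317) -> (0.834,5.319) [heading=274, draw]
  FD 5: (0.834,5.319) -> (1.183,0.331) [heading=274, draw]
  RT 238: heading 274 -> 36
  -- iteration 4/6 --
  PD: pen down
  FD 1: (1.183,0.331) -> (1.992,0.919) [heading=36, draw]
  FD 5: (1.992,0.919) -> (6.037,3.858) [heading=36, draw]
  RT 238: heading 36 -> 158
  -- iteration 5/6 --
  PD: pen down
  FD 1: (6.037,3.858) -> (5.11,4.233) [heading=158, draw]
  FD 5: (5.11,4.233) -> (0.474,6.106) [heading=158, draw]
  RT 238: heading 158 -> 280
  -- iteration 6/6 --
  PD: pen down
  FD 1: (0.474,6.106) -> (0.648,5.121) [heading=280, draw]
  FD 5: (0.648,5.121) -> (1.516,0.197) [heading=280, draw]
  RT 238: heading 280 -> 42
]
RT 30: heading 42 -> 12
LT 30: heading 12 -> 42
Final: pos=(1.516,0.197), heading=42, 13 segment(s) drawn

Answer: 1.516 0.197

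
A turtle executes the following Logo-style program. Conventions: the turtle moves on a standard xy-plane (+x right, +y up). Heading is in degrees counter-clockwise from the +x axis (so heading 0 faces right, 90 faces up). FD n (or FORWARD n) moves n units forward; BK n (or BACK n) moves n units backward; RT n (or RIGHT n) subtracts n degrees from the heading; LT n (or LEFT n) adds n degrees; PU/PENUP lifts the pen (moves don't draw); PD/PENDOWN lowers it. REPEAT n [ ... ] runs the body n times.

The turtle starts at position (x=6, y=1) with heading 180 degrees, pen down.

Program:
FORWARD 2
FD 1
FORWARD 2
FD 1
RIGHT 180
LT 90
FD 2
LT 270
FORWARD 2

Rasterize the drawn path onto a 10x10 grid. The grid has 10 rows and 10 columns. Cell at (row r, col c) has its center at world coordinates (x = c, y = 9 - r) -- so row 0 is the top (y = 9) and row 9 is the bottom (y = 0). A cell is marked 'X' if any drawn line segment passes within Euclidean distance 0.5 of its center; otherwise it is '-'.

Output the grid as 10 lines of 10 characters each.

Answer: ----------
----------
----------
----------
----------
----------
XXX-------
X---------
XXXXXXX---
----------

Derivation:
Segment 0: (6,1) -> (4,1)
Segment 1: (4,1) -> (3,1)
Segment 2: (3,1) -> (1,1)
Segment 3: (1,1) -> (0,1)
Segment 4: (0,1) -> (0,3)
Segment 5: (0,3) -> (2,3)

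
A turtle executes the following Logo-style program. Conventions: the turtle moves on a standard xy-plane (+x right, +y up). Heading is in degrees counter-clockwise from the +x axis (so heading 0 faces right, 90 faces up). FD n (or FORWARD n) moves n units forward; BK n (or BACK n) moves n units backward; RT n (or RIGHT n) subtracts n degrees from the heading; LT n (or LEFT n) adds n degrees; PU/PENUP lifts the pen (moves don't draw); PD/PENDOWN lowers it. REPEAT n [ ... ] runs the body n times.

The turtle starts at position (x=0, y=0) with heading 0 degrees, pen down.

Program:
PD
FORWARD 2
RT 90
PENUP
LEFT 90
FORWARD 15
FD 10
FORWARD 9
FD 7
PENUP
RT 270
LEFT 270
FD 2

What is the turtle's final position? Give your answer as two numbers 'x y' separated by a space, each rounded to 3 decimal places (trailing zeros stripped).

Executing turtle program step by step:
Start: pos=(0,0), heading=0, pen down
PD: pen down
FD 2: (0,0) -> (2,0) [heading=0, draw]
RT 90: heading 0 -> 270
PU: pen up
LT 90: heading 270 -> 0
FD 15: (2,0) -> (17,0) [heading=0, move]
FD 10: (17,0) -> (27,0) [heading=0, move]
FD 9: (27,0) -> (36,0) [heading=0, move]
FD 7: (36,0) -> (43,0) [heading=0, move]
PU: pen up
RT 270: heading 0 -> 90
LT 270: heading 90 -> 0
FD 2: (43,0) -> (45,0) [heading=0, move]
Final: pos=(45,0), heading=0, 1 segment(s) drawn

Answer: 45 0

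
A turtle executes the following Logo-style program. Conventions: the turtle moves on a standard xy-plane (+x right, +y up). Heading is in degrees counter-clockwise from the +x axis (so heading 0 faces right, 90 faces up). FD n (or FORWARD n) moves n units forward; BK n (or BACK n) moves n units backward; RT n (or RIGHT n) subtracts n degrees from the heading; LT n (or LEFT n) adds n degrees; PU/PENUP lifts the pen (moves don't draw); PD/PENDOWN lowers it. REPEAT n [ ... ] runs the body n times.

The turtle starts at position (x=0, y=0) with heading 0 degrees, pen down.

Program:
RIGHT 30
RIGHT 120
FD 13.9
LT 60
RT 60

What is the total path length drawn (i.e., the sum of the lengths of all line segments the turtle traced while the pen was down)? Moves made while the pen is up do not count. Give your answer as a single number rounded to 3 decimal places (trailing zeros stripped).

Executing turtle program step by step:
Start: pos=(0,0), heading=0, pen down
RT 30: heading 0 -> 330
RT 120: heading 330 -> 210
FD 13.9: (0,0) -> (-12.038,-6.95) [heading=210, draw]
LT 60: heading 210 -> 270
RT 60: heading 270 -> 210
Final: pos=(-12.038,-6.95), heading=210, 1 segment(s) drawn

Segment lengths:
  seg 1: (0,0) -> (-12.038,-6.95), length = 13.9
Total = 13.9

Answer: 13.9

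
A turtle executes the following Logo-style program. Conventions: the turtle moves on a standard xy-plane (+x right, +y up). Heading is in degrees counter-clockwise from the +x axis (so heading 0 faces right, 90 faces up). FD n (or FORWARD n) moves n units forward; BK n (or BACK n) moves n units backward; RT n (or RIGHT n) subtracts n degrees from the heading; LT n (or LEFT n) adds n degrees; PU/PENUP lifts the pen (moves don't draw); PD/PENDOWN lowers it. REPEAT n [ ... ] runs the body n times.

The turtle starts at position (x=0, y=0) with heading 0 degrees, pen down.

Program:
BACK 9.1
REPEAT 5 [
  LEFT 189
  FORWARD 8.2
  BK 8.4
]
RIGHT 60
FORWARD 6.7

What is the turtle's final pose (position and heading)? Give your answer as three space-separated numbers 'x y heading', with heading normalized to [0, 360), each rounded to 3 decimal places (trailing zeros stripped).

Answer: -15.407 1.818 165

Derivation:
Executing turtle program step by step:
Start: pos=(0,0), heading=0, pen down
BK 9.1: (0,0) -> (-9.1,0) [heading=0, draw]
REPEAT 5 [
  -- iteration 1/5 --
  LT 189: heading 0 -> 189
  FD 8.2: (-9.1,0) -> (-17.199,-1.283) [heading=189, draw]
  BK 8.4: (-17.199,-1.283) -> (-8.902,0.031) [heading=189, draw]
  -- iteration 2/5 --
  LT 189: heading 189 -> 18
  FD 8.2: (-8.902,0.031) -> (-1.104,2.565) [heading=18, draw]
  BK 8.4: (-1.104,2.565) -> (-9.093,-0.031) [heading=18, draw]
  -- iteration 3/5 --
  LT 189: heading 18 -> 207
  FD 8.2: (-9.093,-0.031) -> (-16.399,-3.753) [heading=207, draw]
  BK 8.4: (-16.399,-3.753) -> (-8.914,0.06) [heading=207, draw]
  -- iteration 4/5 --
  LT 189: heading 207 -> 36
  FD 8.2: (-8.914,0.06) -> (-2.281,4.88) [heading=36, draw]
  BK 8.4: (-2.281,4.88) -> (-9.076,-0.057) [heading=36, draw]
  -- iteration 5/5 --
  LT 189: heading 36 -> 225
  FD 8.2: (-9.076,-0.057) -> (-14.875,-5.856) [heading=225, draw]
  BK 8.4: (-14.875,-5.856) -> (-8.935,0.084) [heading=225, draw]
]
RT 60: heading 225 -> 165
FD 6.7: (-8.935,0.084) -> (-15.407,1.818) [heading=165, draw]
Final: pos=(-15.407,1.818), heading=165, 12 segment(s) drawn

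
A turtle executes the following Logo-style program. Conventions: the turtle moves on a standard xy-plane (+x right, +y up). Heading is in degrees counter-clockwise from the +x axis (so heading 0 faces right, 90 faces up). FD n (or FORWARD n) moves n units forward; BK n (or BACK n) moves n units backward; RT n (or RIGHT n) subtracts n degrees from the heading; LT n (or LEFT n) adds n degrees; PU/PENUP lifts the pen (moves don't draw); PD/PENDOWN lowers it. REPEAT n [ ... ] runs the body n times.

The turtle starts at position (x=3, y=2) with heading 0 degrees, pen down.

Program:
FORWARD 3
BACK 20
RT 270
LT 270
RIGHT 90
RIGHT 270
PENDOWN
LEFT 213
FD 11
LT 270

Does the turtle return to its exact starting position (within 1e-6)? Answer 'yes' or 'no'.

Executing turtle program step by step:
Start: pos=(3,2), heading=0, pen down
FD 3: (3,2) -> (6,2) [heading=0, draw]
BK 20: (6,2) -> (-14,2) [heading=0, draw]
RT 270: heading 0 -> 90
LT 270: heading 90 -> 0
RT 90: heading 0 -> 270
RT 270: heading 270 -> 0
PD: pen down
LT 213: heading 0 -> 213
FD 11: (-14,2) -> (-23.225,-3.991) [heading=213, draw]
LT 270: heading 213 -> 123
Final: pos=(-23.225,-3.991), heading=123, 3 segment(s) drawn

Start position: (3, 2)
Final position: (-23.225, -3.991)
Distance = 26.901; >= 1e-6 -> NOT closed

Answer: no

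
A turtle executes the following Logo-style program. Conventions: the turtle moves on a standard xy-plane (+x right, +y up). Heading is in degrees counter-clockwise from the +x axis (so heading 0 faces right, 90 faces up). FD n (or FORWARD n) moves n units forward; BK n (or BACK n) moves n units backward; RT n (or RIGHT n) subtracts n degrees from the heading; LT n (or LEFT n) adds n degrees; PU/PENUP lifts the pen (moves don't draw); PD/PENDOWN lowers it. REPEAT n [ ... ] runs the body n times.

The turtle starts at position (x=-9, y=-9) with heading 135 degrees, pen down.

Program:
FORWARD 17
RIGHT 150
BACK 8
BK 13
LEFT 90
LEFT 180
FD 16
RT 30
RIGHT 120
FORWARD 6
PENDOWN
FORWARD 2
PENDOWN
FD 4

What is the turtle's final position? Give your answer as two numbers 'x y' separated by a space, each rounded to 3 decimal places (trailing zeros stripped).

Executing turtle program step by step:
Start: pos=(-9,-9), heading=135, pen down
FD 17: (-9,-9) -> (-21.021,3.021) [heading=135, draw]
RT 150: heading 135 -> 345
BK 8: (-21.021,3.021) -> (-28.748,5.091) [heading=345, draw]
BK 13: (-28.748,5.091) -> (-41.305,8.456) [heading=345, draw]
LT 90: heading 345 -> 75
LT 180: heading 75 -> 255
FD 16: (-41.305,8.456) -> (-45.446,-6.999) [heading=255, draw]
RT 30: heading 255 -> 225
RT 120: heading 225 -> 105
FD 6: (-45.446,-6.999) -> (-46.999,-1.203) [heading=105, draw]
PD: pen down
FD 2: (-46.999,-1.203) -> (-47.517,0.729) [heading=105, draw]
PD: pen down
FD 4: (-47.517,0.729) -> (-48.552,4.592) [heading=105, draw]
Final: pos=(-48.552,4.592), heading=105, 7 segment(s) drawn

Answer: -48.552 4.592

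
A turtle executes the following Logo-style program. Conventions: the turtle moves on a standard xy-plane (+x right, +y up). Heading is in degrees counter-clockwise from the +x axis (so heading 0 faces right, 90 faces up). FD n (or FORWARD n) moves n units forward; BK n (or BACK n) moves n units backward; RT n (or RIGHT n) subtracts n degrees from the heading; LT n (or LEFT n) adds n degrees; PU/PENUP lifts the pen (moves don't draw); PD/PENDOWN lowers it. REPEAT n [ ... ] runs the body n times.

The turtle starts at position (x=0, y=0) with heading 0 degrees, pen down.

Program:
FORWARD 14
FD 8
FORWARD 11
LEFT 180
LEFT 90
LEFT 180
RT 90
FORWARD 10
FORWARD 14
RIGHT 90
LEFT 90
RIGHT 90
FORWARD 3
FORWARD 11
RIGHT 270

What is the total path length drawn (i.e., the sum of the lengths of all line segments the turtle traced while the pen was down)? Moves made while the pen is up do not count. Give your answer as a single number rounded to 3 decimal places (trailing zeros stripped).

Answer: 71

Derivation:
Executing turtle program step by step:
Start: pos=(0,0), heading=0, pen down
FD 14: (0,0) -> (14,0) [heading=0, draw]
FD 8: (14,0) -> (22,0) [heading=0, draw]
FD 11: (22,0) -> (33,0) [heading=0, draw]
LT 180: heading 0 -> 180
LT 90: heading 180 -> 270
LT 180: heading 270 -> 90
RT 90: heading 90 -> 0
FD 10: (33,0) -> (43,0) [heading=0, draw]
FD 14: (43,0) -> (57,0) [heading=0, draw]
RT 90: heading 0 -> 270
LT 90: heading 270 -> 0
RT 90: heading 0 -> 270
FD 3: (57,0) -> (57,-3) [heading=270, draw]
FD 11: (57,-3) -> (57,-14) [heading=270, draw]
RT 270: heading 270 -> 0
Final: pos=(57,-14), heading=0, 7 segment(s) drawn

Segment lengths:
  seg 1: (0,0) -> (14,0), length = 14
  seg 2: (14,0) -> (22,0), length = 8
  seg 3: (22,0) -> (33,0), length = 11
  seg 4: (33,0) -> (43,0), length = 10
  seg 5: (43,0) -> (57,0), length = 14
  seg 6: (57,0) -> (57,-3), length = 3
  seg 7: (57,-3) -> (57,-14), length = 11
Total = 71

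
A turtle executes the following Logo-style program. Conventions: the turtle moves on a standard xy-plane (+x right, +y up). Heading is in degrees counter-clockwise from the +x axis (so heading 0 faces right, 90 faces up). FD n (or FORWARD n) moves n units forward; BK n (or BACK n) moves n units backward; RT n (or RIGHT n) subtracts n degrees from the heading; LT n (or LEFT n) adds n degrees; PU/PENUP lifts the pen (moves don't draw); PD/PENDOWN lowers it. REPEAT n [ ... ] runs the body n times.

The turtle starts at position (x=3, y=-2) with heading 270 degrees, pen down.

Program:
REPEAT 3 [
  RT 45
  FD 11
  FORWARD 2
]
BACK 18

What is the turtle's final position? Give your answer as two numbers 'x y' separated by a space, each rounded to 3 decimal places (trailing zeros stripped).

Executing turtle program step by step:
Start: pos=(3,-2), heading=270, pen down
REPEAT 3 [
  -- iteration 1/3 --
  RT 45: heading 270 -> 225
  FD 11: (3,-2) -> (-4.778,-9.778) [heading=225, draw]
  FD 2: (-4.778,-9.778) -> (-6.192,-11.192) [heading=225, draw]
  -- iteration 2/3 --
  RT 45: heading 225 -> 180
  FD 11: (-6.192,-11.192) -> (-17.192,-11.192) [heading=180, draw]
  FD 2: (-17.192,-11.192) -> (-19.192,-11.192) [heading=180, draw]
  -- iteration 3/3 --
  RT 45: heading 180 -> 135
  FD 11: (-19.192,-11.192) -> (-26.971,-3.414) [heading=135, draw]
  FD 2: (-26.971,-3.414) -> (-28.385,-2) [heading=135, draw]
]
BK 18: (-28.385,-2) -> (-15.657,-14.728) [heading=135, draw]
Final: pos=(-15.657,-14.728), heading=135, 7 segment(s) drawn

Answer: -15.657 -14.728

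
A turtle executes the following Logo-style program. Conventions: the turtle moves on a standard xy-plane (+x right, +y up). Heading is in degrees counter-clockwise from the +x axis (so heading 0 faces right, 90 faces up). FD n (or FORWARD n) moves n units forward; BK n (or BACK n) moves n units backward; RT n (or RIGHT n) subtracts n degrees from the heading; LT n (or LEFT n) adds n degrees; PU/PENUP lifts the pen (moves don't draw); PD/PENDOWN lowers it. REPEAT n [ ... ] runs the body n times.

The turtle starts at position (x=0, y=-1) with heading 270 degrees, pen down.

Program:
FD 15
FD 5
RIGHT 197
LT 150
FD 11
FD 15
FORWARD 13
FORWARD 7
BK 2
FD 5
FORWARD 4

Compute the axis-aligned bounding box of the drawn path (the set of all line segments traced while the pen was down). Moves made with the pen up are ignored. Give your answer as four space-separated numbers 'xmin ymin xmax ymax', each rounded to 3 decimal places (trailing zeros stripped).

Executing turtle program step by step:
Start: pos=(0,-1), heading=270, pen down
FD 15: (0,-1) -> (0,-16) [heading=270, draw]
FD 5: (0,-16) -> (0,-21) [heading=270, draw]
RT 197: heading 270 -> 73
LT 150: heading 73 -> 223
FD 11: (0,-21) -> (-8.045,-28.502) [heading=223, draw]
FD 15: (-8.045,-28.502) -> (-19.015,-38.732) [heading=223, draw]
FD 13: (-19.015,-38.732) -> (-28.523,-47.598) [heading=223, draw]
FD 7: (-28.523,-47.598) -> (-33.642,-52.372) [heading=223, draw]
BK 2: (-33.642,-52.372) -> (-32.18,-51.008) [heading=223, draw]
FD 5: (-32.18,-51.008) -> (-35.836,-54.418) [heading=223, draw]
FD 4: (-35.836,-54.418) -> (-38.762,-57.146) [heading=223, draw]
Final: pos=(-38.762,-57.146), heading=223, 9 segment(s) drawn

Segment endpoints: x in {-38.762, -35.836, -33.642, -32.18, -28.523, -19.015, -8.045, 0, 0, 0}, y in {-57.146, -54.418, -52.372, -51.008, -47.598, -38.732, -28.502, -21, -16, -1}
xmin=-38.762, ymin=-57.146, xmax=0, ymax=-1

Answer: -38.762 -57.146 0 -1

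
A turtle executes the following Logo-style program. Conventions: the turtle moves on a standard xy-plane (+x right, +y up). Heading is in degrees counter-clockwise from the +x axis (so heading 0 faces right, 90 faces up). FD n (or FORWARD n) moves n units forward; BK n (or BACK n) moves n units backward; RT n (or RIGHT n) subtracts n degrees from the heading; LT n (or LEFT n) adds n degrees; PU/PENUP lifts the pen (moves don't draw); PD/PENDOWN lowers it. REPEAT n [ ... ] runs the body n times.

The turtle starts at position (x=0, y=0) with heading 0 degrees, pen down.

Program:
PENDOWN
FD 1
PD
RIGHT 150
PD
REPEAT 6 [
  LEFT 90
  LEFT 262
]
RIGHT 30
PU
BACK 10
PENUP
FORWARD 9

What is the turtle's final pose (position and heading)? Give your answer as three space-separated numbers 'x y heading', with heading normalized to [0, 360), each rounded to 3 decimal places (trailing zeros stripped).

Executing turtle program step by step:
Start: pos=(0,0), heading=0, pen down
PD: pen down
FD 1: (0,0) -> (1,0) [heading=0, draw]
PD: pen down
RT 150: heading 0 -> 210
PD: pen down
REPEAT 6 [
  -- iteration 1/6 --
  LT 90: heading 210 -> 300
  LT 262: heading 300 -> 202
  -- iteration 2/6 --
  LT 90: heading 202 -> 292
  LT 262: heading 292 -> 194
  -- iteration 3/6 --
  LT 90: heading 194 -> 284
  LT 262: heading 284 -> 186
  -- iteration 4/6 --
  LT 90: heading 186 -> 276
  LT 262: heading 276 -> 178
  -- iteration 5/6 --
  LT 90: heading 178 -> 268
  LT 262: heading 268 -> 170
  -- iteration 6/6 --
  LT 90: heading 170 -> 260
  LT 262: heading 260 -> 162
]
RT 30: heading 162 -> 132
PU: pen up
BK 10: (1,0) -> (7.691,-7.431) [heading=132, move]
PU: pen up
FD 9: (7.691,-7.431) -> (1.669,-0.743) [heading=132, move]
Final: pos=(1.669,-0.743), heading=132, 1 segment(s) drawn

Answer: 1.669 -0.743 132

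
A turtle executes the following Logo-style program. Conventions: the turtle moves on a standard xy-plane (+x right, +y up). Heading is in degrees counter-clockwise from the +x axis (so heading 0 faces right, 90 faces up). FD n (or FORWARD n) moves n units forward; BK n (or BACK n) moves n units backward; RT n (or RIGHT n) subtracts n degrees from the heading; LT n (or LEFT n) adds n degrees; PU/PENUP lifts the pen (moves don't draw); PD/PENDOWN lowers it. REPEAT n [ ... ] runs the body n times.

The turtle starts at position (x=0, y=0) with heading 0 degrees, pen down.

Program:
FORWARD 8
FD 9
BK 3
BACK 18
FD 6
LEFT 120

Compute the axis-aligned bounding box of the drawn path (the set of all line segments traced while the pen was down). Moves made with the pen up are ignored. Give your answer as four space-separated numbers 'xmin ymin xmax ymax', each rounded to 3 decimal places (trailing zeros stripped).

Executing turtle program step by step:
Start: pos=(0,0), heading=0, pen down
FD 8: (0,0) -> (8,0) [heading=0, draw]
FD 9: (8,0) -> (17,0) [heading=0, draw]
BK 3: (17,0) -> (14,0) [heading=0, draw]
BK 18: (14,0) -> (-4,0) [heading=0, draw]
FD 6: (-4,0) -> (2,0) [heading=0, draw]
LT 120: heading 0 -> 120
Final: pos=(2,0), heading=120, 5 segment(s) drawn

Segment endpoints: x in {-4, 0, 2, 8, 14, 17}, y in {0}
xmin=-4, ymin=0, xmax=17, ymax=0

Answer: -4 0 17 0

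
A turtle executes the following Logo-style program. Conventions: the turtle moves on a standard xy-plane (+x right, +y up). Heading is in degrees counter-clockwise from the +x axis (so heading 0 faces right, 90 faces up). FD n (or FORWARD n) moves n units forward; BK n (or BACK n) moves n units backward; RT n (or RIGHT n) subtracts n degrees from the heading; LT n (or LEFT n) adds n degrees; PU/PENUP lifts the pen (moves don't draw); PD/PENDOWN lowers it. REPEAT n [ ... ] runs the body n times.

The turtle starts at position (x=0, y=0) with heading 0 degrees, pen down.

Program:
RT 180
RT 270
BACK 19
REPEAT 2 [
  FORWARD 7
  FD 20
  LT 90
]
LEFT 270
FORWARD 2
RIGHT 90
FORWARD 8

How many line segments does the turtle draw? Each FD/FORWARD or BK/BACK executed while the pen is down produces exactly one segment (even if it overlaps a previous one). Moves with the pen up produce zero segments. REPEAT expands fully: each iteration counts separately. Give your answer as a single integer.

Answer: 7

Derivation:
Executing turtle program step by step:
Start: pos=(0,0), heading=0, pen down
RT 180: heading 0 -> 180
RT 270: heading 180 -> 270
BK 19: (0,0) -> (0,19) [heading=270, draw]
REPEAT 2 [
  -- iteration 1/2 --
  FD 7: (0,19) -> (0,12) [heading=270, draw]
  FD 20: (0,12) -> (0,-8) [heading=270, draw]
  LT 90: heading 270 -> 0
  -- iteration 2/2 --
  FD 7: (0,-8) -> (7,-8) [heading=0, draw]
  FD 20: (7,-8) -> (27,-8) [heading=0, draw]
  LT 90: heading 0 -> 90
]
LT 270: heading 90 -> 0
FD 2: (27,-8) -> (29,-8) [heading=0, draw]
RT 90: heading 0 -> 270
FD 8: (29,-8) -> (29,-16) [heading=270, draw]
Final: pos=(29,-16), heading=270, 7 segment(s) drawn
Segments drawn: 7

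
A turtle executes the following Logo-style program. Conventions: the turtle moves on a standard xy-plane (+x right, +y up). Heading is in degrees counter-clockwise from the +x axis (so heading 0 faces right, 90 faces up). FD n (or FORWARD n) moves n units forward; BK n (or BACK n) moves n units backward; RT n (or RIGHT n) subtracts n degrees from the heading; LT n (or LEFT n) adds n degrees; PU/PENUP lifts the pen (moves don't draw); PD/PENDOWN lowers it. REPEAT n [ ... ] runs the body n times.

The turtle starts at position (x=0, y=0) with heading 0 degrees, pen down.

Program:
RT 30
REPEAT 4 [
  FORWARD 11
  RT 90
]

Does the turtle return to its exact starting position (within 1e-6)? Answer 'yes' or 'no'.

Answer: yes

Derivation:
Executing turtle program step by step:
Start: pos=(0,0), heading=0, pen down
RT 30: heading 0 -> 330
REPEAT 4 [
  -- iteration 1/4 --
  FD 11: (0,0) -> (9.526,-5.5) [heading=330, draw]
  RT 90: heading 330 -> 240
  -- iteration 2/4 --
  FD 11: (9.526,-5.5) -> (4.026,-15.026) [heading=240, draw]
  RT 90: heading 240 -> 150
  -- iteration 3/4 --
  FD 11: (4.026,-15.026) -> (-5.5,-9.526) [heading=150, draw]
  RT 90: heading 150 -> 60
  -- iteration 4/4 --
  FD 11: (-5.5,-9.526) -> (0,0) [heading=60, draw]
  RT 90: heading 60 -> 330
]
Final: pos=(0,0), heading=330, 4 segment(s) drawn

Start position: (0, 0)
Final position: (0, 0)
Distance = 0; < 1e-6 -> CLOSED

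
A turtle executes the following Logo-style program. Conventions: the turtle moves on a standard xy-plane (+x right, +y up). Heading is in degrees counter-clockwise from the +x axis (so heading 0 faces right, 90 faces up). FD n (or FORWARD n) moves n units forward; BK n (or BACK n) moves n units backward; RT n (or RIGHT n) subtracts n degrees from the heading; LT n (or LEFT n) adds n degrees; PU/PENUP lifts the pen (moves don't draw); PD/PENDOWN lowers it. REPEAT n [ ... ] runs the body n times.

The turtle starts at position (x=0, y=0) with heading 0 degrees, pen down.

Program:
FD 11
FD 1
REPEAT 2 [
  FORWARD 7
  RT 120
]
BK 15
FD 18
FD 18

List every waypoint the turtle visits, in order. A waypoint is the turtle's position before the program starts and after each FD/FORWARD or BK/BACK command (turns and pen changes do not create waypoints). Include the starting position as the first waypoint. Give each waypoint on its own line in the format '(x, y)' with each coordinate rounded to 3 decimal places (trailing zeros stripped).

Answer: (0, 0)
(11, 0)
(12, 0)
(19, 0)
(15.5, -6.062)
(23, -19.053)
(14, -3.464)
(5, 12.124)

Derivation:
Executing turtle program step by step:
Start: pos=(0,0), heading=0, pen down
FD 11: (0,0) -> (11,0) [heading=0, draw]
FD 1: (11,0) -> (12,0) [heading=0, draw]
REPEAT 2 [
  -- iteration 1/2 --
  FD 7: (12,0) -> (19,0) [heading=0, draw]
  RT 120: heading 0 -> 240
  -- iteration 2/2 --
  FD 7: (19,0) -> (15.5,-6.062) [heading=240, draw]
  RT 120: heading 240 -> 120
]
BK 15: (15.5,-6.062) -> (23,-19.053) [heading=120, draw]
FD 18: (23,-19.053) -> (14,-3.464) [heading=120, draw]
FD 18: (14,-3.464) -> (5,12.124) [heading=120, draw]
Final: pos=(5,12.124), heading=120, 7 segment(s) drawn
Waypoints (8 total):
(0, 0)
(11, 0)
(12, 0)
(19, 0)
(15.5, -6.062)
(23, -19.053)
(14, -3.464)
(5, 12.124)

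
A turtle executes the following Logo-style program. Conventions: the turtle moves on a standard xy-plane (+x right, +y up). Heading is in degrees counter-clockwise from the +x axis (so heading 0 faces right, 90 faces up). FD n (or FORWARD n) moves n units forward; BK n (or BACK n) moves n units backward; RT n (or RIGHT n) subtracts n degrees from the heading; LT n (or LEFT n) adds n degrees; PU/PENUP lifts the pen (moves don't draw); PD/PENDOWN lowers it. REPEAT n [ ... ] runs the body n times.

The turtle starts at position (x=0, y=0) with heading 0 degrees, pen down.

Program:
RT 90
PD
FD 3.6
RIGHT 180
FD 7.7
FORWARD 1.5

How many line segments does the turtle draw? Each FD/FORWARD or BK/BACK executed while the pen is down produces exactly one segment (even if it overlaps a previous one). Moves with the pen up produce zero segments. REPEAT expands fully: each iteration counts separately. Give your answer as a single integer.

Executing turtle program step by step:
Start: pos=(0,0), heading=0, pen down
RT 90: heading 0 -> 270
PD: pen down
FD 3.6: (0,0) -> (0,-3.6) [heading=270, draw]
RT 180: heading 270 -> 90
FD 7.7: (0,-3.6) -> (0,4.1) [heading=90, draw]
FD 1.5: (0,4.1) -> (0,5.6) [heading=90, draw]
Final: pos=(0,5.6), heading=90, 3 segment(s) drawn
Segments drawn: 3

Answer: 3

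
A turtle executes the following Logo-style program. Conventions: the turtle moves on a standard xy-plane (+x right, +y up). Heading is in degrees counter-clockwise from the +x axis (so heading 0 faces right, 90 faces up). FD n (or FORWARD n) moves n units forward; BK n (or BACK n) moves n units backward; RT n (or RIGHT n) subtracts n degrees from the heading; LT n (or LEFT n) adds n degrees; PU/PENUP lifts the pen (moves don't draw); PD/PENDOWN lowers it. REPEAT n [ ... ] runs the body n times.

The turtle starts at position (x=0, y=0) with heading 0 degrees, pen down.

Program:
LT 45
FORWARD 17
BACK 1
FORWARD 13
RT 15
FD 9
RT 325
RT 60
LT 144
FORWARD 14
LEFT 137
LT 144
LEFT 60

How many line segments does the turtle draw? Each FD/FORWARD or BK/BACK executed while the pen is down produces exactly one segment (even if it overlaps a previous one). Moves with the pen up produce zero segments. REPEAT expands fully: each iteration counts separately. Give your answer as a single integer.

Answer: 5

Derivation:
Executing turtle program step by step:
Start: pos=(0,0), heading=0, pen down
LT 45: heading 0 -> 45
FD 17: (0,0) -> (12.021,12.021) [heading=45, draw]
BK 1: (12.021,12.021) -> (11.314,11.314) [heading=45, draw]
FD 13: (11.314,11.314) -> (20.506,20.506) [heading=45, draw]
RT 15: heading 45 -> 30
FD 9: (20.506,20.506) -> (28.3,25.006) [heading=30, draw]
RT 325: heading 30 -> 65
RT 60: heading 65 -> 5
LT 144: heading 5 -> 149
FD 14: (28.3,25.006) -> (16.3,32.217) [heading=149, draw]
LT 137: heading 149 -> 286
LT 144: heading 286 -> 70
LT 60: heading 70 -> 130
Final: pos=(16.3,32.217), heading=130, 5 segment(s) drawn
Segments drawn: 5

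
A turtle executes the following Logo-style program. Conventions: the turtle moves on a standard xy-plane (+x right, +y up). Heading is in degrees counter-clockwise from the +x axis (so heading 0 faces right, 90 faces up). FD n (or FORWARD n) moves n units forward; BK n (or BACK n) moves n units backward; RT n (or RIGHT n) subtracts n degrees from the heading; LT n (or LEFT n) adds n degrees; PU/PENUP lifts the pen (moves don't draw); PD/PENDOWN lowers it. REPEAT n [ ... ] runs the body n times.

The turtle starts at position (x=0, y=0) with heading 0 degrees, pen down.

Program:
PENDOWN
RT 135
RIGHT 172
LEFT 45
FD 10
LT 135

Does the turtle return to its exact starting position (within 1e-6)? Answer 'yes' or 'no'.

Executing turtle program step by step:
Start: pos=(0,0), heading=0, pen down
PD: pen down
RT 135: heading 0 -> 225
RT 172: heading 225 -> 53
LT 45: heading 53 -> 98
FD 10: (0,0) -> (-1.392,9.903) [heading=98, draw]
LT 135: heading 98 -> 233
Final: pos=(-1.392,9.903), heading=233, 1 segment(s) drawn

Start position: (0, 0)
Final position: (-1.392, 9.903)
Distance = 10; >= 1e-6 -> NOT closed

Answer: no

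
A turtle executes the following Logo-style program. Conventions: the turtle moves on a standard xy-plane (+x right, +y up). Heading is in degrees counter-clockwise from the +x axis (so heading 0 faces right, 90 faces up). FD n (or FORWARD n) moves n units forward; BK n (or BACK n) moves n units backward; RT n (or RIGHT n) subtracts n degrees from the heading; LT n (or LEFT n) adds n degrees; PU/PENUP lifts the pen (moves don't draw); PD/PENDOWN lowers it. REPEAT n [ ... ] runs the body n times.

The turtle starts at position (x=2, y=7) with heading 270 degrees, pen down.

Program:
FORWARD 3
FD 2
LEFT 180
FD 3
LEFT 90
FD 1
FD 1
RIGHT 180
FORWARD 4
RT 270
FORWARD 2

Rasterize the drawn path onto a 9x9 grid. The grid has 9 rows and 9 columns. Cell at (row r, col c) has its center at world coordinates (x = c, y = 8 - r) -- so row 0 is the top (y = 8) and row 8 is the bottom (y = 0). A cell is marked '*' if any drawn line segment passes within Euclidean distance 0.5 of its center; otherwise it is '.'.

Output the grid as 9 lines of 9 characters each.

Segment 0: (2,7) -> (2,4)
Segment 1: (2,4) -> (2,2)
Segment 2: (2,2) -> (2,5)
Segment 3: (2,5) -> (1,5)
Segment 4: (1,5) -> (0,5)
Segment 5: (0,5) -> (4,5)
Segment 6: (4,5) -> (4,7)

Answer: .........
..*.*....
..*.*....
*****....
..*......
..*......
..*......
.........
.........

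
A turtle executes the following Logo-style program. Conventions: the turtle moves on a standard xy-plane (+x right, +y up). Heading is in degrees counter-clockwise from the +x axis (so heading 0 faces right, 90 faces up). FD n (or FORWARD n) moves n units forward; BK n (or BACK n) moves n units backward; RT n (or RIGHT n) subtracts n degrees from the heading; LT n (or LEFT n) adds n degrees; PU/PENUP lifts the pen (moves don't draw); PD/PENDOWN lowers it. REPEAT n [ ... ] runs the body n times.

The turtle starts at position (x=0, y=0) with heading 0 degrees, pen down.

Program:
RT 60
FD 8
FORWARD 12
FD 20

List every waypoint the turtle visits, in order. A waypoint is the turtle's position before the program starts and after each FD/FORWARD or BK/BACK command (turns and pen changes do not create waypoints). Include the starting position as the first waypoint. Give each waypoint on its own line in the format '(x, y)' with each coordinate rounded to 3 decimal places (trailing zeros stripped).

Answer: (0, 0)
(4, -6.928)
(10, -17.321)
(20, -34.641)

Derivation:
Executing turtle program step by step:
Start: pos=(0,0), heading=0, pen down
RT 60: heading 0 -> 300
FD 8: (0,0) -> (4,-6.928) [heading=300, draw]
FD 12: (4,-6.928) -> (10,-17.321) [heading=300, draw]
FD 20: (10,-17.321) -> (20,-34.641) [heading=300, draw]
Final: pos=(20,-34.641), heading=300, 3 segment(s) drawn
Waypoints (4 total):
(0, 0)
(4, -6.928)
(10, -17.321)
(20, -34.641)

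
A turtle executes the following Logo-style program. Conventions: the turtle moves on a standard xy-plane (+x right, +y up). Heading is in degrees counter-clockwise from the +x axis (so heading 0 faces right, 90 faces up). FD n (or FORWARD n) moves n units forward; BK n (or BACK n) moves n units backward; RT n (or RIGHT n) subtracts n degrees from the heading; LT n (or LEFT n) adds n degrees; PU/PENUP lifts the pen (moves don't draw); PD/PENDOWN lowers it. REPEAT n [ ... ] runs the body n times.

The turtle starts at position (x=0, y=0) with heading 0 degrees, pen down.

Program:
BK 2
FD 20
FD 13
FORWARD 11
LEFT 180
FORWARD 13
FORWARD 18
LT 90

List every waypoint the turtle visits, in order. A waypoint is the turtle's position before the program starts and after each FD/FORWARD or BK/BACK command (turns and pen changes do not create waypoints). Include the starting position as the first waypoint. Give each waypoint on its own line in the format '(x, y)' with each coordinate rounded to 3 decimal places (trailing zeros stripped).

Executing turtle program step by step:
Start: pos=(0,0), heading=0, pen down
BK 2: (0,0) -> (-2,0) [heading=0, draw]
FD 20: (-2,0) -> (18,0) [heading=0, draw]
FD 13: (18,0) -> (31,0) [heading=0, draw]
FD 11: (31,0) -> (42,0) [heading=0, draw]
LT 180: heading 0 -> 180
FD 13: (42,0) -> (29,0) [heading=180, draw]
FD 18: (29,0) -> (11,0) [heading=180, draw]
LT 90: heading 180 -> 270
Final: pos=(11,0), heading=270, 6 segment(s) drawn
Waypoints (7 total):
(0, 0)
(-2, 0)
(18, 0)
(31, 0)
(42, 0)
(29, 0)
(11, 0)

Answer: (0, 0)
(-2, 0)
(18, 0)
(31, 0)
(42, 0)
(29, 0)
(11, 0)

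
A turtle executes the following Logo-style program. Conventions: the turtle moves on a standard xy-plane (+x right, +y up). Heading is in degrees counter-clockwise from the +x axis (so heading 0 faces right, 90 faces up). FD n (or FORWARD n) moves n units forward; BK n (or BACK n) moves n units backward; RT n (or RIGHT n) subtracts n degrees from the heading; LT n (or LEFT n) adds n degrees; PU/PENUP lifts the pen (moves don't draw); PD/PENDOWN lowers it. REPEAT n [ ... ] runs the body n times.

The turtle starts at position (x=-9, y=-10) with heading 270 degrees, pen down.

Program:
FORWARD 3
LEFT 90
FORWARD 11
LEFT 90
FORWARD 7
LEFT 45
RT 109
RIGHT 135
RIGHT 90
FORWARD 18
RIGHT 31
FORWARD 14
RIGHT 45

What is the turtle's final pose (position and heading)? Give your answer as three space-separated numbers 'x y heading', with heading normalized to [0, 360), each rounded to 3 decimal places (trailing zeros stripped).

Executing turtle program step by step:
Start: pos=(-9,-10), heading=270, pen down
FD 3: (-9,-10) -> (-9,-13) [heading=270, draw]
LT 90: heading 270 -> 0
FD 11: (-9,-13) -> (2,-13) [heading=0, draw]
LT 90: heading 0 -> 90
FD 7: (2,-13) -> (2,-6) [heading=90, draw]
LT 45: heading 90 -> 135
RT 109: heading 135 -> 26
RT 135: heading 26 -> 251
RT 90: heading 251 -> 161
FD 18: (2,-6) -> (-15.019,-0.14) [heading=161, draw]
RT 31: heading 161 -> 130
FD 14: (-15.019,-0.14) -> (-24.018,10.585) [heading=130, draw]
RT 45: heading 130 -> 85
Final: pos=(-24.018,10.585), heading=85, 5 segment(s) drawn

Answer: -24.018 10.585 85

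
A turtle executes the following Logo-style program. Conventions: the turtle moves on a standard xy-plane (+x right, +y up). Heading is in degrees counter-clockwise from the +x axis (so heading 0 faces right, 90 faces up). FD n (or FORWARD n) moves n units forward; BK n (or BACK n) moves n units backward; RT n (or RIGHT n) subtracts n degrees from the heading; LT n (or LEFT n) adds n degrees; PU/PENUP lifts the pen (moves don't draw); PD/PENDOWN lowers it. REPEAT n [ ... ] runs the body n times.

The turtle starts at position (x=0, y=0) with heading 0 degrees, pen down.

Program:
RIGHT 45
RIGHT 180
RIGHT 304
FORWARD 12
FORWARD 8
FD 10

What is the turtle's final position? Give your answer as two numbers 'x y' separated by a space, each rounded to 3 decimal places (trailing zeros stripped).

Answer: -29.449 -5.724

Derivation:
Executing turtle program step by step:
Start: pos=(0,0), heading=0, pen down
RT 45: heading 0 -> 315
RT 180: heading 315 -> 135
RT 304: heading 135 -> 191
FD 12: (0,0) -> (-11.78,-2.29) [heading=191, draw]
FD 8: (-11.78,-2.29) -> (-19.633,-3.816) [heading=191, draw]
FD 10: (-19.633,-3.816) -> (-29.449,-5.724) [heading=191, draw]
Final: pos=(-29.449,-5.724), heading=191, 3 segment(s) drawn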